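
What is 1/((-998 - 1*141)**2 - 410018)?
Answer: 1/887303 ≈ 1.1270e-6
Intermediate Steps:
1/((-998 - 1*141)**2 - 410018) = 1/((-998 - 141)**2 - 410018) = 1/((-1139)**2 - 410018) = 1/(1297321 - 410018) = 1/887303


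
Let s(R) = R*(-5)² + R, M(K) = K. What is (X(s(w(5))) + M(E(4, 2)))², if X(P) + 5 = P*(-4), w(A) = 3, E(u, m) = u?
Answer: 97969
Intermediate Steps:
s(R) = 26*R (s(R) = R*25 + R = 25*R + R = 26*R)
X(P) = -5 - 4*P (X(P) = -5 + P*(-4) = -5 - 4*P)
(X(s(w(5))) + M(E(4, 2)))² = ((-5 - 104*3) + 4)² = ((-5 - 4*78) + 4)² = ((-5 - 312) + 4)² = (-317 + 4)² = (-313)² = 97969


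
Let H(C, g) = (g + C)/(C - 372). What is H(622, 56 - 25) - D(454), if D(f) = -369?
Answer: 92903/250 ≈ 371.61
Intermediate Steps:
H(C, g) = (C + g)/(-372 + C)
H(622, 56 - 25) - D(454) = (622 + (56 - 25))/(-372 + 622) - 1*(-369) = (622 + 31)/250 + 369 = (1/250)*653 + 369 = 653/250 + 369 = 92903/250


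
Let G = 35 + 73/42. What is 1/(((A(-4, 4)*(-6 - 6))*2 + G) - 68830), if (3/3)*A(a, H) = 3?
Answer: -42/2892341 ≈ -1.4521e-5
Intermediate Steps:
A(a, H) = 3
G = 1543/42 (G = 35 + 73*(1/42) = 35 + 73/42 = 1543/42 ≈ 36.738)
1/(((A(-4, 4)*(-6 - 6))*2 + G) - 68830) = 1/(((3*(-6 - 6))*2 + 1543/42) - 68830) = 1/(((3*(-12))*2 + 1543/42) - 68830) = 1/((-36*2 + 1543/42) - 68830) = 1/((-72 + 1543/42) - 68830) = 1/(-1481/42 - 68830) = 1/(-2892341/42) = -42/2892341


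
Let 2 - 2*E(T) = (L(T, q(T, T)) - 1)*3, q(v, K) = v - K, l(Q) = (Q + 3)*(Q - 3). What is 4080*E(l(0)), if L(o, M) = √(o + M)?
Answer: 10200 - 18360*I ≈ 10200.0 - 18360.0*I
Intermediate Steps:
l(Q) = (-3 + Q)*(3 + Q) (l(Q) = (3 + Q)*(-3 + Q) = (-3 + Q)*(3 + Q))
L(o, M) = √(M + o)
E(T) = 5/2 - 3*√T/2 (E(T) = 1 - (√((T - T) + T) - 1)*3/2 = 1 - (√(0 + T) - 1)*3/2 = 1 - (√T - 1)*3/2 = 1 - (-1 + √T)*3/2 = 1 - (-3 + 3*√T)/2 = 1 + (3/2 - 3*√T/2) = 5/2 - 3*√T/2)
4080*E(l(0)) = 4080*(5/2 - 3*√(-9 + 0²)/2) = 4080*(5/2 - 3*√(-9 + 0)/2) = 4080*(5/2 - 9*I/2) = 10200 - 18360*I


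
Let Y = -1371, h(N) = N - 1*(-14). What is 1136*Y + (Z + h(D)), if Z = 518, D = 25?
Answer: -1556899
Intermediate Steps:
h(N) = 14 + N (h(N) = N + 14 = 14 + N)
1136*Y + (Z + h(D)) = 1136*(-1371) + (518 + (14 + 25)) = -1557456 + (518 + 39) = -1557456 + 557 = -1556899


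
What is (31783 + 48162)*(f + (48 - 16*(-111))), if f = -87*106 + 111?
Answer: -582559215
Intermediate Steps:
f = -9111 (f = -9222 + 111 = -9111)
(31783 + 48162)*(f + (48 - 16*(-111))) = (31783 + 48162)*(-9111 + (48 - 16*(-111))) = 79945*(-9111 + (48 + 1776)) = 79945*(-9111 + 1824) = 79945*(-7287) = -582559215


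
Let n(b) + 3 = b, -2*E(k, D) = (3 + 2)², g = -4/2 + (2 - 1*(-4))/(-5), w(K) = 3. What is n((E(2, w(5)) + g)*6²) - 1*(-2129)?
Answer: 7804/5 ≈ 1560.8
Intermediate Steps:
g = -16/5 (g = -4*½ + (2 + 4)*(-⅕) = -2 + 6*(-⅕) = -2 - 6/5 = -16/5 ≈ -3.2000)
E(k, D) = -25/2 (E(k, D) = -(3 + 2)²/2 = -½*5² = -½*25 = -25/2)
n(b) = -3 + b
n((E(2, w(5)) + g)*6²) - 1*(-2129) = (-3 + (-25/2 - 16/5)*6²) - 1*(-2129) = (-3 - 157/10*36) + 2129 = (-3 - 2826/5) + 2129 = -2841/5 + 2129 = 7804/5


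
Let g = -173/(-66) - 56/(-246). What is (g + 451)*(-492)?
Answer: -2456230/11 ≈ -2.2329e+5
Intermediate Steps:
g = 7709/2706 (g = -173*(-1/66) - 56*(-1/246) = 173/66 + 28/123 = 7709/2706 ≈ 2.8489)
(g + 451)*(-492) = (7709/2706 + 451)*(-492) = (1228115/2706)*(-492) = -2456230/11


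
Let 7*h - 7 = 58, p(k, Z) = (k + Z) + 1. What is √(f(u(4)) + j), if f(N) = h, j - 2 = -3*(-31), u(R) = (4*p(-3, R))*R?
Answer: √5110/7 ≈ 10.212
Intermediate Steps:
p(k, Z) = 1 + Z + k (p(k, Z) = (Z + k) + 1 = 1 + Z + k)
u(R) = R*(-8 + 4*R) (u(R) = (4*(1 + R - 3))*R = (4*(-2 + R))*R = (-8 + 4*R)*R = R*(-8 + 4*R))
j = 95 (j = 2 - 3*(-31) = 2 + 93 = 95)
h = 65/7 (h = 1 + (⅐)*58 = 1 + 58/7 = 65/7 ≈ 9.2857)
f(N) = 65/7
√(f(u(4)) + j) = √(65/7 + 95) = √(730/7) = √5110/7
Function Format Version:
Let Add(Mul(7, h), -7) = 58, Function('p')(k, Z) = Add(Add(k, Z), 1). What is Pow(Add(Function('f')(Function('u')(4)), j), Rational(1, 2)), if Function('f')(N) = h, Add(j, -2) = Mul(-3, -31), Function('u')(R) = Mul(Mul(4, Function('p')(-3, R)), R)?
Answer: Mul(Rational(1, 7), Pow(5110, Rational(1, 2))) ≈ 10.212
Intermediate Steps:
Function('p')(k, Z) = Add(1, Z, k) (Function('p')(k, Z) = Add(Add(Z, k), 1) = Add(1, Z, k))
Function('u')(R) = Mul(R, Add(-8, Mul(4, R))) (Function('u')(R) = Mul(Mul(4, Add(1, R, -3)), R) = Mul(Mul(4, Add(-2, R)), R) = Mul(Add(-8, Mul(4, R)), R) = Mul(R, Add(-8, Mul(4, R))))
j = 95 (j = Add(2, Mul(-3, -31)) = Add(2, 93) = 95)
h = Rational(65, 7) (h = Add(1, Mul(Rational(1, 7), 58)) = Add(1, Rational(58, 7)) = Rational(65, 7) ≈ 9.2857)
Function('f')(N) = Rational(65, 7)
Pow(Add(Function('f')(Function('u')(4)), j), Rational(1, 2)) = Pow(Add(Rational(65, 7), 95), Rational(1, 2)) = Pow(Rational(730, 7), Rational(1, 2)) = Mul(Rational(1, 7), Pow(5110, Rational(1, 2)))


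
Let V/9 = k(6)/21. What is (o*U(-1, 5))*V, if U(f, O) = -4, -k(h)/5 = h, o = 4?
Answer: 1440/7 ≈ 205.71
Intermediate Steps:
k(h) = -5*h
V = -90/7 (V = 9*(-5*6/21) = 9*(-30*1/21) = 9*(-10/7) = -90/7 ≈ -12.857)
(o*U(-1, 5))*V = (4*(-4))*(-90/7) = -16*(-90/7) = 1440/7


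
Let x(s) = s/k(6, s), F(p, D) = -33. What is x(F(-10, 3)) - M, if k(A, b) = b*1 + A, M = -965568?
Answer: 8690123/9 ≈ 9.6557e+5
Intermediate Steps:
k(A, b) = A + b (k(A, b) = b + A = A + b)
x(s) = s/(6 + s)
x(F(-10, 3)) - M = -33/(6 - 33) - 1*(-965568) = -33/(-27) + 965568 = -33*(-1/27) + 965568 = 11/9 + 965568 = 8690123/9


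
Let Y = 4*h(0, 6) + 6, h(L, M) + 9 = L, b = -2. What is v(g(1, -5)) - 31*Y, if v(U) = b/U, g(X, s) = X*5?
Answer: 4648/5 ≈ 929.60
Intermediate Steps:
h(L, M) = -9 + L
g(X, s) = 5*X
Y = -30 (Y = 4*(-9 + 0) + 6 = 4*(-9) + 6 = -36 + 6 = -30)
v(U) = -2/U
v(g(1, -5)) - 31*Y = -2/(5*1) - 31*(-30) = -2/5 + 930 = -2*⅕ + 930 = -⅖ + 930 = 4648/5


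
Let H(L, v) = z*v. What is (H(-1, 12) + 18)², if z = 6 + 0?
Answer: 8100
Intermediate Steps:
z = 6
H(L, v) = 6*v
(H(-1, 12) + 18)² = (6*12 + 18)² = (72 + 18)² = 90² = 8100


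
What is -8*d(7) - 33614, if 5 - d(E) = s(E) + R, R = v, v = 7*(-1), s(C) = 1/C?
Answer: -235962/7 ≈ -33709.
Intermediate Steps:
v = -7
R = -7
d(E) = 12 - 1/E (d(E) = 5 - (1/E - 7) = 5 - (-7 + 1/E) = 5 + (7 - 1/E) = 12 - 1/E)
-8*d(7) - 33614 = -8*(12 - 1/7) - 33614 = -8*83/7 - 33614 = -664/7 - 33614 = -235962/7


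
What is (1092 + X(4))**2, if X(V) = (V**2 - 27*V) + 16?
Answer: 1032256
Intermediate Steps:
X(V) = 16 + V**2 - 27*V
(1092 + X(4))**2 = (1092 + (16 + 4**2 - 27*4))**2 = (1092 + (16 + 16 - 108))**2 = (1092 - 76)**2 = 1016**2 = 1032256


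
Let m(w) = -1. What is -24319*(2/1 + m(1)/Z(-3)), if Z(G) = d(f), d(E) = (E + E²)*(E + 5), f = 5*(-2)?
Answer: -21911419/450 ≈ -48692.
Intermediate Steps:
f = -10
d(E) = (5 + E)*(E + E²) (d(E) = (E + E²)*(5 + E) = (5 + E)*(E + E²))
Z(G) = -450 (Z(G) = -10*(5 + (-10)² + 6*(-10)) = -10*(5 + 100 - 60) = -10*45 = -450)
-24319*(2/1 + m(1)/Z(-3)) = -24319*(2/1 - 1/(-450)) = -24319*(2*1 - 1*(-1/450)) = -24319*(2 + 1/450) = -24319*901/450 = -21911419/450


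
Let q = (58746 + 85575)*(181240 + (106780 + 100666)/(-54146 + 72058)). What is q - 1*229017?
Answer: 234272664217071/8956 ≈ 2.6158e+10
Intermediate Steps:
q = 234274715293323/8956 (q = 144321*(181240 + 207446/17912) = 144321*(181240 + 207446*(1/17912)) = 144321*(181240 + 103723/8956) = 144321*(1623289163/8956) = 234274715293323/8956 ≈ 2.6158e+10)
q - 1*229017 = 234274715293323/8956 - 1*229017 = 234274715293323/8956 - 229017 = 234272664217071/8956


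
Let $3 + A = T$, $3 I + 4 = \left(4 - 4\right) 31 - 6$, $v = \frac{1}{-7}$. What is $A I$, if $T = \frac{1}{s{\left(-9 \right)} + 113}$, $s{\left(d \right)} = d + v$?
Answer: $\frac{21740}{2181} \approx 9.9679$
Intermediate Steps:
$v = - \frac{1}{7} \approx -0.14286$
$s{\left(d \right)} = - \frac{1}{7} + d$ ($s{\left(d \right)} = d - \frac{1}{7} = - \frac{1}{7} + d$)
$T = \frac{7}{727}$ ($T = \frac{1}{\left(- \frac{1}{7} - 9\right) + 113} = \frac{1}{- \frac{64}{7} + 113} = \frac{1}{\frac{727}{7}} = \frac{7}{727} \approx 0.0096286$)
$I = - \frac{10}{3}$ ($I = - \frac{4}{3} + \frac{\left(4 - 4\right) 31 - 6}{3} = - \frac{4}{3} + \frac{0 \cdot 31 - 6}{3} = - \frac{4}{3} + \frac{0 - 6}{3} = - \frac{4}{3} + \frac{1}{3} \left(-6\right) = - \frac{4}{3} - 2 = - \frac{10}{3} \approx -3.3333$)
$A = - \frac{2174}{727}$ ($A = -3 + \frac{7}{727} = - \frac{2174}{727} \approx -2.9904$)
$A I = \left(- \frac{2174}{727}\right) \left(- \frac{10}{3}\right) = \frac{21740}{2181}$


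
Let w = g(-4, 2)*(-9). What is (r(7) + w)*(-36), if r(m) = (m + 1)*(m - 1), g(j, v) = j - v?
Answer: -3672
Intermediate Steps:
w = 54 (w = (-4 - 1*2)*(-9) = (-4 - 2)*(-9) = -6*(-9) = 54)
r(m) = (1 + m)*(-1 + m)
(r(7) + w)*(-36) = ((-1 + 7²) + 54)*(-36) = ((-1 + 49) + 54)*(-36) = (48 + 54)*(-36) = 102*(-36) = -3672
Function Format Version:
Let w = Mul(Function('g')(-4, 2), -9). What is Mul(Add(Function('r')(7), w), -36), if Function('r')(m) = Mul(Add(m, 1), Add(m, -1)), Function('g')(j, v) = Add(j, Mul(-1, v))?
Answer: -3672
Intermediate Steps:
w = 54 (w = Mul(Add(-4, Mul(-1, 2)), -9) = Mul(Add(-4, -2), -9) = Mul(-6, -9) = 54)
Function('r')(m) = Mul(Add(1, m), Add(-1, m))
Mul(Add(Function('r')(7), w), -36) = Mul(Add(Add(-1, Pow(7, 2)), 54), -36) = Mul(Add(Add(-1, 49), 54), -36) = Mul(Add(48, 54), -36) = Mul(102, -36) = -3672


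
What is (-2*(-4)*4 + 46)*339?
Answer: 26442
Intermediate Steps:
(-2*(-4)*4 + 46)*339 = (8*4 + 46)*339 = (32 + 46)*339 = 78*339 = 26442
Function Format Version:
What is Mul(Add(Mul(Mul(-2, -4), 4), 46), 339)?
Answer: 26442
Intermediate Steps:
Mul(Add(Mul(Mul(-2, -4), 4), 46), 339) = Mul(Add(Mul(8, 4), 46), 339) = Mul(Add(32, 46), 339) = Mul(78, 339) = 26442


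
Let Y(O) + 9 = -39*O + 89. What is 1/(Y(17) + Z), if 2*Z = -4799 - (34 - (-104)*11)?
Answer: -2/7143 ≈ -0.00027999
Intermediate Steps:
Y(O) = 80 - 39*O (Y(O) = -9 + (-39*O + 89) = -9 + (89 - 39*O) = 80 - 39*O)
Z = -5977/2 (Z = (-4799 - (34 - (-104)*11))/2 = (-4799 - (34 - 26*(-44)))/2 = (-4799 - (34 + 1144))/2 = (-4799 - 1*1178)/2 = (-4799 - 1178)/2 = (1/2)*(-5977) = -5977/2 ≈ -2988.5)
1/(Y(17) + Z) = 1/((80 - 39*17) - 5977/2) = 1/((80 - 663) - 5977/2) = 1/(-583 - 5977/2) = 1/(-7143/2) = -2/7143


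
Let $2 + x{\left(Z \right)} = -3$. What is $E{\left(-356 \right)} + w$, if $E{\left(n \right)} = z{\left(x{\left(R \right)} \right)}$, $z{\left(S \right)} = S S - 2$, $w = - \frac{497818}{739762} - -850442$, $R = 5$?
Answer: $\frac{314570595756}{369881} \approx 8.5046 \cdot 10^{5}$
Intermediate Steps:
$w = \frac{314562088493}{369881}$ ($w = \left(-497818\right) \frac{1}{739762} + 850442 = - \frac{248909}{369881} + 850442 = \frac{314562088493}{369881} \approx 8.5044 \cdot 10^{5}$)
$x{\left(Z \right)} = -5$ ($x{\left(Z \right)} = -2 - 3 = -5$)
$z{\left(S \right)} = -2 + S^{2}$ ($z{\left(S \right)} = S^{2} - 2 = -2 + S^{2}$)
$E{\left(n \right)} = 23$ ($E{\left(n \right)} = -2 + \left(-5\right)^{2} = -2 + 25 = 23$)
$E{\left(-356 \right)} + w = 23 + \frac{314562088493}{369881} = \frac{314570595756}{369881}$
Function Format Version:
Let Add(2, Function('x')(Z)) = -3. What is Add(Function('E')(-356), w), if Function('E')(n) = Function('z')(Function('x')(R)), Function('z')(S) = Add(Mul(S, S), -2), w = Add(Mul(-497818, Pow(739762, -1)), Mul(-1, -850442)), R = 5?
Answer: Rational(314570595756, 369881) ≈ 8.5046e+5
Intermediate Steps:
w = Rational(314562088493, 369881) (w = Add(Mul(-497818, Rational(1, 739762)), 850442) = Add(Rational(-248909, 369881), 850442) = Rational(314562088493, 369881) ≈ 8.5044e+5)
Function('x')(Z) = -5 (Function('x')(Z) = Add(-2, -3) = -5)
Function('z')(S) = Add(-2, Pow(S, 2)) (Function('z')(S) = Add(Pow(S, 2), -2) = Add(-2, Pow(S, 2)))
Function('E')(n) = 23 (Function('E')(n) = Add(-2, Pow(-5, 2)) = Add(-2, 25) = 23)
Add(Function('E')(-356), w) = Add(23, Rational(314562088493, 369881)) = Rational(314570595756, 369881)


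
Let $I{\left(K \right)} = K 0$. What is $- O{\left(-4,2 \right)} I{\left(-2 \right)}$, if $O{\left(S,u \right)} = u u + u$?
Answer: $0$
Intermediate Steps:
$I{\left(K \right)} = 0$
$O{\left(S,u \right)} = u + u^{2}$ ($O{\left(S,u \right)} = u^{2} + u = u + u^{2}$)
$- O{\left(-4,2 \right)} I{\left(-2 \right)} = - 2 \left(1 + 2\right) 0 = - 2 \cdot 3 \cdot 0 = \left(-1\right) 6 \cdot 0 = \left(-6\right) 0 = 0$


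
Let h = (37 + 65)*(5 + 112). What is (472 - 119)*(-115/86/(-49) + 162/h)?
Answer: 13434121/931294 ≈ 14.425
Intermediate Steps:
h = 11934 (h = 102*117 = 11934)
(472 - 119)*(-115/86/(-49) + 162/h) = (472 - 119)*(-115/86/(-49) + 162/11934) = 353*(-115*1/86*(-1/49) + 162*(1/11934)) = 353*(-115/86*(-1/49) + 3/221) = 353*(115/4214 + 3/221) = 353*(38057/931294) = 13434121/931294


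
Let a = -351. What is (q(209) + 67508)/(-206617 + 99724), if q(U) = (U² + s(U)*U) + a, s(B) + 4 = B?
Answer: -153683/106893 ≈ -1.4377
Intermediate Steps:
s(B) = -4 + B
q(U) = -351 + U² + U*(-4 + U) (q(U) = (U² + (-4 + U)*U) - 351 = (U² + U*(-4 + U)) - 351 = -351 + U² + U*(-4 + U))
(q(209) + 67508)/(-206617 + 99724) = ((-351 + 209² + 209*(-4 + 209)) + 67508)/(-206617 + 99724) = ((-351 + 43681 + 209*205) + 67508)/(-106893) = ((-351 + 43681 + 42845) + 67508)*(-1/106893) = (86175 + 67508)*(-1/106893) = 153683*(-1/106893) = -153683/106893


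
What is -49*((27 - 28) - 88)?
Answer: 4361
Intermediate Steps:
-49*((27 - 28) - 88) = -49*(-1 - 88) = -49*(-89) = 4361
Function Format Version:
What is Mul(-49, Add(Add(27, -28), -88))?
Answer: 4361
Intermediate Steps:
Mul(-49, Add(Add(27, -28), -88)) = Mul(-49, Add(-1, -88)) = Mul(-49, -89) = 4361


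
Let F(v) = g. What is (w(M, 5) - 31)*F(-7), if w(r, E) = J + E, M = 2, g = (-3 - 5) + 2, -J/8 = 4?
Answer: 348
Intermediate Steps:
J = -32 (J = -8*4 = -32)
g = -6 (g = -8 + 2 = -6)
F(v) = -6
w(r, E) = -32 + E
(w(M, 5) - 31)*F(-7) = ((-32 + 5) - 31)*(-6) = (-27 - 31)*(-6) = -58*(-6) = 348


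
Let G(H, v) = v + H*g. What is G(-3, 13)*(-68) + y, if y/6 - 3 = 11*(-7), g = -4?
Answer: -2144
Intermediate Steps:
G(H, v) = v - 4*H (G(H, v) = v + H*(-4) = v - 4*H)
y = -444 (y = 18 + 6*(11*(-7)) = 18 + 6*(-77) = 18 - 462 = -444)
G(-3, 13)*(-68) + y = (13 - 4*(-3))*(-68) - 444 = (13 + 12)*(-68) - 444 = 25*(-68) - 444 = -1700 - 444 = -2144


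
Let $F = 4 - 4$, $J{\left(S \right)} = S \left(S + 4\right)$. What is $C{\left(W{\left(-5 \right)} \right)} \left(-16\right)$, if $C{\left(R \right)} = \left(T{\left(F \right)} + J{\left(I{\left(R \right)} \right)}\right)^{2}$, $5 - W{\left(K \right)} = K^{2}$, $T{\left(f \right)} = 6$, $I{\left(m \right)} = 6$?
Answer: $-69696$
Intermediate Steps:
$J{\left(S \right)} = S \left(4 + S\right)$
$F = 0$
$W{\left(K \right)} = 5 - K^{2}$
$C{\left(R \right)} = 4356$ ($C{\left(R \right)} = \left(6 + 6 \left(4 + 6\right)\right)^{2} = \left(6 + 6 \cdot 10\right)^{2} = \left(6 + 60\right)^{2} = 66^{2} = 4356$)
$C{\left(W{\left(-5 \right)} \right)} \left(-16\right) = 4356 \left(-16\right) = -69696$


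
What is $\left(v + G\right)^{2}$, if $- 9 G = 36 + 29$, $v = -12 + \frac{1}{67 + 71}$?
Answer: $\frac{63282025}{171396} \approx 369.22$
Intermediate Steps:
$v = - \frac{1655}{138}$ ($v = -12 + \frac{1}{138} = - \frac{1655}{138} \approx -11.993$)
$G = - \frac{65}{9}$ ($G = - \frac{36 + 29}{9} = \left(- \frac{1}{9}\right) 65 = - \frac{65}{9} \approx -7.2222$)
$\left(v + G\right)^{2} = \left(- \frac{1655}{138} - \frac{65}{9}\right)^{2} = \left(- \frac{7955}{414}\right)^{2} = \frac{63282025}{171396}$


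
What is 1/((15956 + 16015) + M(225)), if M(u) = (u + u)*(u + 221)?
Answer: 1/232671 ≈ 4.2979e-6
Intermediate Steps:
M(u) = 2*u*(221 + u) (M(u) = (2*u)*(221 + u) = 2*u*(221 + u))
1/((15956 + 16015) + M(225)) = 1/((15956 + 16015) + 2*225*(221 + 225)) = 1/(31971 + 2*225*446) = 1/(31971 + 200700) = 1/232671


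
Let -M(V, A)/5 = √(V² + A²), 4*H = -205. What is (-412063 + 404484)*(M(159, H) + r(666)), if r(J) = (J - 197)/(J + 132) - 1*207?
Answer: 178341449/114 + 37895*√446521/4 ≈ 7.8950e+6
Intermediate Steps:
H = -205/4 (H = (¼)*(-205) = -205/4 ≈ -51.250)
M(V, A) = -5*√(A² + V²) (M(V, A) = -5*√(V² + A²) = -5*√(A² + V²))
r(J) = -207 + (-197 + J)/(132 + J) (r(J) = (-197 + J)/(132 + J) - 207 = -207 + (-197 + J)/(132 + J))
(-412063 + 404484)*(M(159, H) + r(666)) = (-412063 + 404484)*(-5*√((-205/4)² + 159²) + (-27521 - 206*666)/(132 + 666)) = -7579*(-5*√(42025/16 + 25281) + (-27521 - 137196)/798) = -7579*(-5*√446521/4 + (1/798)*(-164717)) = -7579*(-5*√446521/4 - 23531/114) = -7579*(-23531/114 - 5*√446521/4) = 178341449/114 + 37895*√446521/4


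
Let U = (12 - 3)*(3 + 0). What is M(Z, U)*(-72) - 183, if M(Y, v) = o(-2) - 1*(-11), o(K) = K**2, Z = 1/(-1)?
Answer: -1263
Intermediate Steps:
Z = -1
U = 27 (U = 9*3 = 27)
M(Y, v) = 15 (M(Y, v) = (-2)**2 - 1*(-11) = 4 + 11 = 15)
M(Z, U)*(-72) - 183 = 15*(-72) - 183 = -1080 - 183 = -1263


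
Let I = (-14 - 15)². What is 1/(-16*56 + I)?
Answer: -1/55 ≈ -0.018182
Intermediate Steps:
I = 841 (I = (-29)² = 841)
1/(-16*56 + I) = 1/(-16*56 + 841) = 1/(-896 + 841) = 1/(-55) = -1/55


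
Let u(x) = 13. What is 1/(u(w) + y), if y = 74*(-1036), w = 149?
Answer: -1/76651 ≈ -1.3046e-5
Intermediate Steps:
y = -76664
1/(u(w) + y) = 1/(13 - 76664) = 1/(-76651) = -1/76651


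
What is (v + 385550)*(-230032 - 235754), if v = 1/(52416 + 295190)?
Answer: -31212201853349793/173803 ≈ -1.7958e+11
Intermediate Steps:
v = 1/347606 ≈ 2.8768e-6
(v + 385550)*(-230032 - 235754) = (1/347606 + 385550)*(-230032 - 235754) = (134019493301/347606)*(-465786) = -31212201853349793/173803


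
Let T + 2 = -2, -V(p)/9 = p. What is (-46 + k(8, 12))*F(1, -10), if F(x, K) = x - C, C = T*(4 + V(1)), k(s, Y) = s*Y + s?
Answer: -1102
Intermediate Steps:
V(p) = -9*p
T = -4 (T = -2 - 2 = -4)
k(s, Y) = s + Y*s (k(s, Y) = Y*s + s = s + Y*s)
C = 20 (C = -4*(4 - 9*1) = -4*(4 - 9) = -4*(-5) = 20)
F(x, K) = -20 + x (F(x, K) = x - 1*20 = x - 20 = -20 + x)
(-46 + k(8, 12))*F(1, -10) = (-46 + 8*(1 + 12))*(-20 + 1) = (-46 + 8*13)*(-19) = (-46 + 104)*(-19) = 58*(-19) = -1102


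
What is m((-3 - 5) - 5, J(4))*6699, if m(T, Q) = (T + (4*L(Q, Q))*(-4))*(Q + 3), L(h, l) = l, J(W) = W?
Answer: -3610761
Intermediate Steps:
m(T, Q) = (3 + Q)*(T - 16*Q) (m(T, Q) = (T + (4*Q)*(-4))*(Q + 3) = (T - 16*Q)*(3 + Q) = (3 + Q)*(T - 16*Q))
m((-3 - 5) - 5, J(4))*6699 = (-48*4 - 16*4**2 + 3*((-3 - 5) - 5) + 4*((-3 - 5) - 5))*6699 = (-192 - 16*16 + 3*(-8 - 5) + 4*(-8 - 5))*6699 = (-192 - 256 + 3*(-13) + 4*(-13))*6699 = (-192 - 256 - 39 - 52)*6699 = -539*6699 = -3610761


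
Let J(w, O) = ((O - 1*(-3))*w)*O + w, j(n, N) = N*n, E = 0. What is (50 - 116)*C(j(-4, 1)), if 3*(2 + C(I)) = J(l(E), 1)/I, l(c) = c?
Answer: 132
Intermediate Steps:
J(w, O) = w + O*w*(3 + O) (J(w, O) = ((O + 3)*w)*O + w = ((3 + O)*w)*O + w = (w*(3 + O))*O + w = O*w*(3 + O) + w = w + O*w*(3 + O))
C(I) = -2 (C(I) = -2 + ((0*(1 + 1² + 3*1))/I)/3 = -2 + ((0*(1 + 1 + 3))/I)/3 = -2 + ((0*5)/I)/3 = -2 + (0/I)/3 = -2 + (⅓)*0 = -2 + 0 = -2)
(50 - 116)*C(j(-4, 1)) = (50 - 116)*(-2) = -66*(-2) = 132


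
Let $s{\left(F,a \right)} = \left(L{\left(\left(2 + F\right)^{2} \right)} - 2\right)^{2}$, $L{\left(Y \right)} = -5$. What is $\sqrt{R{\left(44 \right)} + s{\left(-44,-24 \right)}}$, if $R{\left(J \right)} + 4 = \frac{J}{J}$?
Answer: $\sqrt{46} \approx 6.7823$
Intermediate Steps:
$s{\left(F,a \right)} = 49$ ($s{\left(F,a \right)} = \left(-5 - 2\right)^{2} = \left(-7\right)^{2} = 49$)
$R{\left(J \right)} = -3$ ($R{\left(J \right)} = -4 + \frac{J}{J} = -4 + 1 = -3$)
$\sqrt{R{\left(44 \right)} + s{\left(-44,-24 \right)}} = \sqrt{-3 + 49} = \sqrt{46}$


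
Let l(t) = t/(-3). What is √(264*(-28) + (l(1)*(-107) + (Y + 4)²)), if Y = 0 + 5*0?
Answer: 19*I*√183/3 ≈ 85.676*I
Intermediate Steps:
l(t) = -t/3 (l(t) = t*(-⅓) = -t/3)
Y = 0 (Y = 0 + 0 = 0)
√(264*(-28) + (l(1)*(-107) + (Y + 4)²)) = √(264*(-28) + (-⅓*1*(-107) + (0 + 4)²)) = √(-7392 + (-⅓*(-107) + 4²)) = √(-7392 + (107/3 + 16)) = √(-7392 + 155/3) = √(-22021/3) = 19*I*√183/3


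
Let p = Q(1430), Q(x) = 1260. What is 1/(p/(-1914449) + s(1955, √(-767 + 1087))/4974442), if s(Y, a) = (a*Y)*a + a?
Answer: 141827344945901242195073/17743266939433740684976 - 9115950929754852821*√5/88716334697168703424880 ≈ 7.9931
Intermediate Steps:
p = 1260
s(Y, a) = a + Y*a² (s(Y, a) = (Y*a)*a + a = Y*a² + a = a + Y*a²)
1/(p/(-1914449) + s(1955, √(-767 + 1087))/4974442) = 1/(1260/(-1914449) + (√(-767 + 1087)*(1 + 1955*√(-767 + 1087)))/4974442) = 1/(1260*(-1/1914449) + (√320*(1 + 1955*√320))*(1/4974442)) = 1/(-1260/1914449 + ((8*√5)*(1 + 1955*(8*√5)))*(1/4974442)) = 1/(-1260/1914449 + ((8*√5)*(1 + 15640*√5))*(1/4974442)) = 1/(-1260/1914449 + (8*√5*(1 + 15640*√5))*(1/4974442)) = 1/(-1260/1914449 + 4*√5*(1 + 15640*√5)/2487221)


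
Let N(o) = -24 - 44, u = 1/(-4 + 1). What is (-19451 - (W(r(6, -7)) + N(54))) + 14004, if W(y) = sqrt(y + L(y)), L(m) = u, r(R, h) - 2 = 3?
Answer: -5379 - sqrt(42)/3 ≈ -5381.2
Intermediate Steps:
r(R, h) = 5 (r(R, h) = 2 + 3 = 5)
u = -1/3 (u = 1/(-3) = -1/3 ≈ -0.33333)
N(o) = -68
L(m) = -1/3
W(y) = sqrt(-1/3 + y) (W(y) = sqrt(y - 1/3) = sqrt(-1/3 + y))
(-19451 - (W(r(6, -7)) + N(54))) + 14004 = (-19451 - (sqrt(-3 + 9*5)/3 - 68)) + 14004 = (-19451 - (sqrt(-3 + 45)/3 - 68)) + 14004 = (-19451 - (sqrt(42)/3 - 68)) + 14004 = (-19451 - (-68 + sqrt(42)/3)) + 14004 = (-19451 + (68 - sqrt(42)/3)) + 14004 = (-19383 - sqrt(42)/3) + 14004 = -5379 - sqrt(42)/3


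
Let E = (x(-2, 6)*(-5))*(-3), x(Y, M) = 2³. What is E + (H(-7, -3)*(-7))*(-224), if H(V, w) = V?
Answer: -10856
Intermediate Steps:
x(Y, M) = 8
E = 120 (E = (8*(-5))*(-3) = -40*(-3) = 120)
E + (H(-7, -3)*(-7))*(-224) = 120 - 7*(-7)*(-224) = 120 + 49*(-224) = 120 - 10976 = -10856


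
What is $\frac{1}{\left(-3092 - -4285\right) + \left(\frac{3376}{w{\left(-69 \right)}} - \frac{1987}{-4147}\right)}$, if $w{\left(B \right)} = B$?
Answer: $\frac{286143}{327505430} \approx 0.0008737$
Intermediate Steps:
$\frac{1}{\left(-3092 - -4285\right) + \left(\frac{3376}{w{\left(-69 \right)}} - \frac{1987}{-4147}\right)} = \frac{1}{\left(-3092 - -4285\right) + \left(\frac{3376}{-69} - \frac{1987}{-4147}\right)} = \frac{1}{\left(-3092 + 4285\right) + \left(3376 \left(- \frac{1}{69}\right) - - \frac{1987}{4147}\right)} = \frac{1}{1193 + \left(- \frac{3376}{69} + \frac{1987}{4147}\right)} = \frac{1}{1193 - \frac{13863169}{286143}} = \frac{1}{\frac{327505430}{286143}} = \frac{286143}{327505430}$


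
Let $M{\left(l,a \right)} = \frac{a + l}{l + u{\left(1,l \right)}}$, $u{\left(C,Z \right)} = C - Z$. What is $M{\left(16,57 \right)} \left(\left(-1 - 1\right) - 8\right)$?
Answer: $-730$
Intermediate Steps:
$M{\left(l,a \right)} = a + l$ ($M{\left(l,a \right)} = \frac{a + l}{l - \left(-1 + l\right)} = \frac{a + l}{1} = \left(a + l\right) 1 = a + l$)
$M{\left(16,57 \right)} \left(\left(-1 - 1\right) - 8\right) = \left(57 + 16\right) \left(\left(-1 - 1\right) - 8\right) = 73 \left(-2 - 8\right) = 73 \left(-10\right) = -730$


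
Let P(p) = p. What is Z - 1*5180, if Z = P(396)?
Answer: -4784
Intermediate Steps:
Z = 396
Z - 1*5180 = 396 - 1*5180 = 396 - 5180 = -4784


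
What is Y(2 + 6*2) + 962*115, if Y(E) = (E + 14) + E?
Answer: 110672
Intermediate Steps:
Y(E) = 14 + 2*E (Y(E) = (14 + E) + E = 14 + 2*E)
Y(2 + 6*2) + 962*115 = (14 + 2*(2 + 6*2)) + 962*115 = (14 + 2*(2 + 12)) + 110630 = (14 + 2*14) + 110630 = (14 + 28) + 110630 = 42 + 110630 = 110672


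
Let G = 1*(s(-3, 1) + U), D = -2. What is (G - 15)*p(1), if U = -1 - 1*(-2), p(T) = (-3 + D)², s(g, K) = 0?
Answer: -350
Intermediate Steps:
p(T) = 25 (p(T) = (-3 - 2)² = (-5)² = 25)
U = 1 (U = -1 + 2 = 1)
G = 1 (G = 1*(0 + 1) = 1*1 = 1)
(G - 15)*p(1) = (1 - 15)*25 = -14*25 = -350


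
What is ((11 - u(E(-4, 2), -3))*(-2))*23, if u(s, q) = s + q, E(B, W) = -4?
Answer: -828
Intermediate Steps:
u(s, q) = q + s
((11 - u(E(-4, 2), -3))*(-2))*23 = ((11 - (-3 - 4))*(-2))*23 = ((11 - 1*(-7))*(-2))*23 = ((11 + 7)*(-2))*23 = (18*(-2))*23 = -36*23 = -828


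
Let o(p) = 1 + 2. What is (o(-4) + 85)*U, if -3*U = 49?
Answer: -4312/3 ≈ -1437.3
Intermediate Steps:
o(p) = 3
U = -49/3 (U = -1/3*49 = -49/3 ≈ -16.333)
(o(-4) + 85)*U = (3 + 85)*(-49/3) = 88*(-49/3) = -4312/3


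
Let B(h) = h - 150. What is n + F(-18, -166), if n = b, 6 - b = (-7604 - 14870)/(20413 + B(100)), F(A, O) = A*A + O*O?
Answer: 567865092/20363 ≈ 27887.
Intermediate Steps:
B(h) = -150 + h
F(A, O) = A**2 + O**2
b = 144652/20363 (b = 6 - (-7604 - 14870)/(20413 + (-150 + 100)) = 6 - (-22474)/(20413 - 50) = 6 - (-22474)/20363 = 6 - 1*(-22474/20363) = 6 + 22474/20363 = 144652/20363 ≈ 7.1037)
n = 144652/20363 ≈ 7.1037
n + F(-18, -166) = 144652/20363 + ((-18)**2 + (-166)**2) = 144652/20363 + (324 + 27556) = 144652/20363 + 27880 = 567865092/20363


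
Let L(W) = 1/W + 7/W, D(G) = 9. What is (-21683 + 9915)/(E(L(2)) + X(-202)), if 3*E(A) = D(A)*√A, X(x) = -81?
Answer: 11768/75 ≈ 156.91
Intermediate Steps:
L(W) = 8/W (L(W) = 1/W + 7/W = 8/W)
E(A) = 3*√A (E(A) = (9*√A)/3 = 3*√A)
(-21683 + 9915)/(E(L(2)) + X(-202)) = (-21683 + 9915)/(3*√(8/2) - 81) = -11768/(3*√(8*(½)) - 81) = -11768/(3*√4 - 81) = -11768/(3*2 - 81) = -11768/(6 - 81) = -11768/(-75) = -11768*(-1/75) = 11768/75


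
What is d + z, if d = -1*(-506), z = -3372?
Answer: -2866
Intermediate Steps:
d = 506
d + z = 506 - 3372 = -2866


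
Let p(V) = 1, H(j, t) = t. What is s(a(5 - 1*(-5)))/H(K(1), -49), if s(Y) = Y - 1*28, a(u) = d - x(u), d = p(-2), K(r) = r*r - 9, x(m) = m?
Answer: 37/49 ≈ 0.75510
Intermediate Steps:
K(r) = -9 + r² (K(r) = r² - 9 = -9 + r²)
d = 1
a(u) = 1 - u
s(Y) = -28 + Y (s(Y) = Y - 28 = -28 + Y)
s(a(5 - 1*(-5)))/H(K(1), -49) = (-28 + (1 - (5 - 1*(-5))))/(-49) = (-28 + (1 - (5 + 5)))*(-1/49) = (-28 + (1 - 1*10))*(-1/49) = (-28 + (1 - 10))*(-1/49) = (-28 - 9)*(-1/49) = -37*(-1/49) = 37/49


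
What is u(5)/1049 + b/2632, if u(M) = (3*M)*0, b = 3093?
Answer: 3093/2632 ≈ 1.1752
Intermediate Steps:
u(M) = 0
u(5)/1049 + b/2632 = 0/1049 + 3093/2632 = 0*(1/1049) + 3093*(1/2632) = 0 + 3093/2632 = 3093/2632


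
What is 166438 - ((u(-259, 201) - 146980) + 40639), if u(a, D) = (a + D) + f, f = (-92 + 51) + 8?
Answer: 272870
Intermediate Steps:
f = -33 (f = -41 + 8 = -33)
u(a, D) = -33 + D + a (u(a, D) = (a + D) - 33 = (D + a) - 33 = -33 + D + a)
166438 - ((u(-259, 201) - 146980) + 40639) = 166438 - (((-33 + 201 - 259) - 146980) + 40639) = 166438 - ((-91 - 146980) + 40639) = 166438 - (-147071 + 40639) = 166438 - 1*(-106432) = 166438 + 106432 = 272870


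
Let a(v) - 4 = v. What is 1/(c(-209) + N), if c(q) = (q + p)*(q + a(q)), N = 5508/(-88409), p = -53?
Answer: 88409/9589541904 ≈ 9.2193e-6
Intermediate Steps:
a(v) = 4 + v
N = -5508/88409 (N = 5508*(-1/88409) = -5508/88409 ≈ -0.062301)
c(q) = (-53 + q)*(4 + 2*q) (c(q) = (q - 53)*(q + (4 + q)) = (-53 + q)*(4 + 2*q))
1/(c(-209) + N) = 1/((-212 - 102*(-209) + 2*(-209)**2) - 5508/88409) = 1/((-212 + 21318 + 2*43681) - 5508/88409) = 1/((-212 + 21318 + 87362) - 5508/88409) = 1/(108468 - 5508/88409) = 1/(9589541904/88409) = 88409/9589541904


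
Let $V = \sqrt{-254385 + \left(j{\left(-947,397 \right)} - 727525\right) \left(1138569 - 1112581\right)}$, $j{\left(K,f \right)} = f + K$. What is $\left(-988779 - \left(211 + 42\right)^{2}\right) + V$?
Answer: $-1052788 + i \sqrt{18921467485} \approx -1.0528 \cdot 10^{6} + 1.3756 \cdot 10^{5} i$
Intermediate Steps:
$j{\left(K,f \right)} = K + f$
$V = i \sqrt{18921467485}$ ($V = \sqrt{-254385 + \left(\left(-947 + 397\right) - 727525\right) \left(1138569 - 1112581\right)} = \sqrt{-254385 + \left(-550 - 727525\right) 25988} = \sqrt{-254385 - 18921213100} = \sqrt{-18921467485} = i \sqrt{18921467485} \approx 1.3756 \cdot 10^{5} i$)
$\left(-988779 - \left(211 + 42\right)^{2}\right) + V = \left(-988779 - \left(211 + 42\right)^{2}\right) + i \sqrt{18921467485} = \left(-988779 - 253^{2}\right) + i \sqrt{18921467485} = \left(-988779 - 64009\right) + i \sqrt{18921467485} = -1052788 + i \sqrt{18921467485}$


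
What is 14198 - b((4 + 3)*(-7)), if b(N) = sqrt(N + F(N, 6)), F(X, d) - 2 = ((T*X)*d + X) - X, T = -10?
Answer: 14198 - sqrt(2893) ≈ 14144.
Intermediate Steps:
F(X, d) = 2 - 10*X*d (F(X, d) = 2 + (((-10*X)*d + X) - X) = 2 + ((-10*X*d + X) - X) = 2 + ((X - 10*X*d) - X) = 2 - 10*X*d)
b(N) = sqrt(2 - 59*N) (b(N) = sqrt(N + (2 - 10*N*6)) = sqrt(N + (2 - 60*N)) = sqrt(2 - 59*N))
14198 - b((4 + 3)*(-7)) = 14198 - sqrt(2 - 59*(4 + 3)*(-7)) = 14198 - sqrt(2 - 413*(-7)) = 14198 - sqrt(2 - 59*(-49)) = 14198 - sqrt(2 + 2891) = 14198 - sqrt(2893)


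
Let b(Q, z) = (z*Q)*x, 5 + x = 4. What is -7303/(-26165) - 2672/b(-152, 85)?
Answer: 611047/8451295 ≈ 0.072302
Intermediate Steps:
x = -1 (x = -5 + 4 = -1)
b(Q, z) = -Q*z (b(Q, z) = (z*Q)*(-1) = (Q*z)*(-1) = -Q*z)
-7303/(-26165) - 2672/b(-152, 85) = -7303/(-26165) - 2672/((-1*(-152)*85)) = -7303*(-1/26165) - 2672/12920 = 7303/26165 - 2672*1/12920 = 7303/26165 - 334/1615 = 611047/8451295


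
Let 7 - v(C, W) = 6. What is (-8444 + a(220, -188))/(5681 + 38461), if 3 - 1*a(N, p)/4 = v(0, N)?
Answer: -1406/7357 ≈ -0.19111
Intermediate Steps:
v(C, W) = 1 (v(C, W) = 7 - 1*6 = 7 - 6 = 1)
a(N, p) = 8 (a(N, p) = 12 - 4*1 = 12 - 4 = 8)
(-8444 + a(220, -188))/(5681 + 38461) = (-8444 + 8)/(5681 + 38461) = -8436/44142 = -8436*1/44142 = -1406/7357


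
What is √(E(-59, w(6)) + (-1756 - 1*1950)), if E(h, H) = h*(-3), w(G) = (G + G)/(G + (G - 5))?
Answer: I*√3529 ≈ 59.405*I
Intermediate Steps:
w(G) = 2*G/(-5 + 2*G) (w(G) = (2*G)/(G + (-5 + G)) = (2*G)/(-5 + 2*G) = 2*G/(-5 + 2*G))
E(h, H) = -3*h
√(E(-59, w(6)) + (-1756 - 1*1950)) = √(-3*(-59) + (-1756 - 1*1950)) = √(177 + (-1756 - 1950)) = √(177 - 3706) = √(-3529) = I*√3529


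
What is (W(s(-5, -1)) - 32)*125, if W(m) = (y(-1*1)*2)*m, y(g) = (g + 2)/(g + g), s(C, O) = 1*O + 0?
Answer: -3875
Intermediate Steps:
s(C, O) = O (s(C, O) = O + 0 = O)
y(g) = (2 + g)/(2*g) (y(g) = (2 + g)/((2*g)) = (2 + g)*(1/(2*g)) = (2 + g)/(2*g))
W(m) = -m (W(m) = (((2 - 1*1)/(2*((-1*1))))*2)*m = (((½)*(2 - 1)/(-1))*2)*m = (((½)*(-1)*1)*2)*m = (-½*2)*m = -m)
(W(s(-5, -1)) - 32)*125 = (-1*(-1) - 32)*125 = (1 - 32)*125 = -31*125 = -3875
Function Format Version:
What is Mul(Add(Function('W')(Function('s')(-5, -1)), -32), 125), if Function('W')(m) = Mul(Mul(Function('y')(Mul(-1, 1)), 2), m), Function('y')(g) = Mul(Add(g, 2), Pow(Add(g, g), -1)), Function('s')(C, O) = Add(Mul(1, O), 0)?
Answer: -3875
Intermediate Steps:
Function('s')(C, O) = O (Function('s')(C, O) = Add(O, 0) = O)
Function('y')(g) = Mul(Rational(1, 2), Pow(g, -1), Add(2, g)) (Function('y')(g) = Mul(Add(2, g), Pow(Mul(2, g), -1)) = Mul(Add(2, g), Mul(Rational(1, 2), Pow(g, -1))) = Mul(Rational(1, 2), Pow(g, -1), Add(2, g)))
Function('W')(m) = Mul(-1, m) (Function('W')(m) = Mul(Mul(Mul(Rational(1, 2), Pow(Mul(-1, 1), -1), Add(2, Mul(-1, 1))), 2), m) = Mul(Mul(Mul(Rational(1, 2), Pow(-1, -1), Add(2, -1)), 2), m) = Mul(Mul(Mul(Rational(1, 2), -1, 1), 2), m) = Mul(Mul(Rational(-1, 2), 2), m) = Mul(-1, m))
Mul(Add(Function('W')(Function('s')(-5, -1)), -32), 125) = Mul(Add(Mul(-1, -1), -32), 125) = Mul(Add(1, -32), 125) = Mul(-31, 125) = -3875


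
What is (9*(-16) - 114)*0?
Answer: 0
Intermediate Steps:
(9*(-16) - 114)*0 = (-144 - 114)*0 = -258*0 = 0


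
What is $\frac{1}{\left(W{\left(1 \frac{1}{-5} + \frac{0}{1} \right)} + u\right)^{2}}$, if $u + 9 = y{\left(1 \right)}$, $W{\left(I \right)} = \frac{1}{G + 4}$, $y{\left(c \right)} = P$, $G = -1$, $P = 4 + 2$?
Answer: $\frac{9}{64} \approx 0.14063$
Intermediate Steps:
$P = 6$
$y{\left(c \right)} = 6$
$W{\left(I \right)} = \frac{1}{3}$ ($W{\left(I \right)} = \frac{1}{-1 + 4} = \frac{1}{3}$)
$u = -3$ ($u = -9 + 6 = -3$)
$\frac{1}{\left(W{\left(1 \frac{1}{-5} + \frac{0}{1} \right)} + u\right)^{2}} = \frac{1}{\left(\frac{1}{3} - 3\right)^{2}} = \frac{1}{\left(- \frac{8}{3}\right)^{2}} = \frac{1}{\frac{64}{9}} = \frac{9}{64}$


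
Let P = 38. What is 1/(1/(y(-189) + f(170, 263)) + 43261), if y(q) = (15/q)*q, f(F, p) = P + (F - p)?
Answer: 40/1730439 ≈ 2.3116e-5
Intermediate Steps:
f(F, p) = 38 + F - p (f(F, p) = 38 + (F - p) = 38 + F - p)
y(q) = 15
1/(1/(y(-189) + f(170, 263)) + 43261) = 1/(1/(15 + (38 + 170 - 1*263)) + 43261) = 1/(1/(15 + (38 + 170 - 263)) + 43261) = 1/(1/(15 - 55) + 43261) = 1/(1/(-40) + 43261) = 1/(-1/40 + 43261) = 1/(1730439/40) = 40/1730439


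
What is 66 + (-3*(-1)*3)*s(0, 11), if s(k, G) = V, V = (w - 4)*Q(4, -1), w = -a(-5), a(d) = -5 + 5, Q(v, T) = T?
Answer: 102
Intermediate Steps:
a(d) = 0
w = 0 (w = -1*0 = 0)
V = 4 (V = (0 - 4)*(-1) = -4*(-1) = 4)
s(k, G) = 4
66 + (-3*(-1)*3)*s(0, 11) = 66 + (-3*(-1)*3)*4 = 66 + (3*3)*4 = 66 + 9*4 = 66 + 36 = 102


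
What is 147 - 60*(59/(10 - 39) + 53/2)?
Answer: -38307/29 ≈ -1320.9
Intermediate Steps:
147 - 60*(59/(10 - 39) + 53/2) = 147 - 60*(59/(-29) + 53*(1/2)) = 147 - 60*(59*(-1/29) + 53/2) = 147 - 60*(-59/29 + 53/2) = 147 - 60*1419/58 = 147 - 42570/29 = -38307/29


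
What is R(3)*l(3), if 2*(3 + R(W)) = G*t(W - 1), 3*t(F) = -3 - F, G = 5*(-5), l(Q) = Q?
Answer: 107/2 ≈ 53.500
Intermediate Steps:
G = -25
t(F) = -1 - F/3 (t(F) = (-3 - F)/3 = -1 - F/3)
R(W) = 16/3 + 25*W/6 (R(W) = -3 + (-25*(-1 - (W - 1)/3))/2 = -3 + (-25*(-1 - (-1 + W)/3))/2 = -3 + (-25*(-1 + (⅓ - W/3)))/2 = -3 + (-25*(-⅔ - W/3))/2 = -3 + (50/3 + 25*W/3)/2 = -3 + (25/3 + 25*W/6) = 16/3 + 25*W/6)
R(3)*l(3) = (16/3 + (25/6)*3)*3 = (16/3 + 25/2)*3 = (107/6)*3 = 107/2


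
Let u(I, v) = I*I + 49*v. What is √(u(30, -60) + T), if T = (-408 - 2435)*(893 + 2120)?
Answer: 113*I*√671 ≈ 2927.1*I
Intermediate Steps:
u(I, v) = I² + 49*v
T = -8565959 (T = -2843*3013 = -8565959)
√(u(30, -60) + T) = √((30² + 49*(-60)) - 8565959) = √((900 - 2940) - 8565959) = √(-2040 - 8565959) = √(-8567999) = 113*I*√671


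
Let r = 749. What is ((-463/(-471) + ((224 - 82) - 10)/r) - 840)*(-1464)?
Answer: 144411595688/117593 ≈ 1.2281e+6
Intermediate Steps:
((-463/(-471) + ((224 - 82) - 10)/r) - 840)*(-1464) = ((-463/(-471) + ((224 - 82) - 10)/749) - 840)*(-1464) = ((-463*(-1/471) + (142 - 10)*(1/749)) - 840)*(-1464) = ((463/471 + 132*(1/749)) - 840)*(-1464) = ((463/471 + 132/749) - 840)*(-1464) = (408959/352779 - 840)*(-1464) = -295925401/352779*(-1464) = 144411595688/117593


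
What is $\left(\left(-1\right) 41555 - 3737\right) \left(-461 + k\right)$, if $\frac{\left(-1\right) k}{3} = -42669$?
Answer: $-5776813432$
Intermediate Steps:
$k = 128007$ ($k = \left(-3\right) \left(-42669\right) = 128007$)
$\left(\left(-1\right) 41555 - 3737\right) \left(-461 + k\right) = \left(\left(-1\right) 41555 - 3737\right) \left(-461 + 128007\right) = \left(-41555 - 3737\right) 127546 = \left(-45292\right) 127546 = -5776813432$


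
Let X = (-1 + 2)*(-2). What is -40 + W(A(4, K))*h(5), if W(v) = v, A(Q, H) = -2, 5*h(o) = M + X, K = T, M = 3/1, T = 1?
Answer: -202/5 ≈ -40.400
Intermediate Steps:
X = -2 (X = 1*(-2) = -2)
M = 3 (M = 3*1 = 3)
K = 1
h(o) = 1/5 (h(o) = (3 - 2)/5 = (1/5)*1 = 1/5)
-40 + W(A(4, K))*h(5) = -40 - 2*1/5 = -40 - 2/5 = -202/5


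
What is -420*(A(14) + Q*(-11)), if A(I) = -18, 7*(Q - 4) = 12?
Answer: 33960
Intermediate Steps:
Q = 40/7 (Q = 4 + (⅐)*12 = 4 + 12/7 = 40/7 ≈ 5.7143)
-420*(A(14) + Q*(-11)) = -420*(-18 + (40/7)*(-11)) = -420*(-18 - 440/7) = -420*(-566/7) = 33960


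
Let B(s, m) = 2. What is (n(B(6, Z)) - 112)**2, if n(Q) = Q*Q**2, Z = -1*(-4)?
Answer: 10816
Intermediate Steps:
Z = 4
n(Q) = Q**3
(n(B(6, Z)) - 112)**2 = (2**3 - 112)**2 = (8 - 112)**2 = (-104)**2 = 10816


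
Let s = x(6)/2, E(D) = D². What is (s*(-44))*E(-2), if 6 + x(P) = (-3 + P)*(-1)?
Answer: 792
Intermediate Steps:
x(P) = -3 - P (x(P) = -6 + (-3 + P)*(-1) = -6 + (3 - P) = -3 - P)
s = -9/2 (s = (-3 - 1*6)/2 = (-3 - 6)*(½) = -9*½ = -9/2 ≈ -4.5000)
(s*(-44))*E(-2) = -9/2*(-44)*(-2)² = 198*4 = 792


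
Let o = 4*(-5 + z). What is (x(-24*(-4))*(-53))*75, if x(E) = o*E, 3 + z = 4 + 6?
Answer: -3052800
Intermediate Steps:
z = 7 (z = -3 + (4 + 6) = -3 + 10 = 7)
o = 8 (o = 4*(-5 + 7) = 4*2 = 8)
x(E) = 8*E
(x(-24*(-4))*(-53))*75 = ((8*(-24*(-4)))*(-53))*75 = ((8*(-4*(-24)))*(-53))*75 = ((8*96)*(-53))*75 = (768*(-53))*75 = -40704*75 = -3052800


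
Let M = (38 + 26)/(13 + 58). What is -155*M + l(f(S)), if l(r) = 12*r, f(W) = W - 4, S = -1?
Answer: -14180/71 ≈ -199.72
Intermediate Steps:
f(W) = -4 + W
M = 64/71 ≈ 0.90141
-155*M + l(f(S)) = -155*64/71 + 12*(-4 - 1) = -9920/71 + 12*(-5) = -9920/71 - 60 = -14180/71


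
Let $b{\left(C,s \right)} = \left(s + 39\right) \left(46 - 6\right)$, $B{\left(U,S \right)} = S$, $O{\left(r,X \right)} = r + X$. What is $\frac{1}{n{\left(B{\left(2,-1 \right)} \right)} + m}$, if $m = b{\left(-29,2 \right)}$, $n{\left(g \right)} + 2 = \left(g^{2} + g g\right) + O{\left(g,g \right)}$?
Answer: $\frac{1}{1638} \approx 0.0006105$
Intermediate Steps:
$O{\left(r,X \right)} = X + r$
$b{\left(C,s \right)} = 1560 + 40 s$ ($b{\left(C,s \right)} = \left(39 + s\right) 40 = 1560 + 40 s$)
$n{\left(g \right)} = -2 + 2 g + 2 g^{2}$ ($n{\left(g \right)} = -2 + \left(\left(g^{2} + g g\right) + \left(g + g\right)\right) = -2 + \left(\left(g^{2} + g^{2}\right) + 2 g\right) = -2 + \left(2 g^{2} + 2 g\right) = -2 + \left(2 g + 2 g^{2}\right) = -2 + 2 g + 2 g^{2}$)
$m = 1640$ ($m = 1560 + 40 \cdot 2 = 1560 + 80 = 1640$)
$\frac{1}{n{\left(B{\left(2,-1 \right)} \right)} + m} = \frac{1}{\left(-2 + 2 \left(-1\right) + 2 \left(-1\right)^{2}\right) + 1640} = \frac{1}{\left(-2 - 2 + 2 \cdot 1\right) + 1640} = \frac{1}{\left(-2 - 2 + 2\right) + 1640} = \frac{1}{-2 + 1640} = \frac{1}{1638}$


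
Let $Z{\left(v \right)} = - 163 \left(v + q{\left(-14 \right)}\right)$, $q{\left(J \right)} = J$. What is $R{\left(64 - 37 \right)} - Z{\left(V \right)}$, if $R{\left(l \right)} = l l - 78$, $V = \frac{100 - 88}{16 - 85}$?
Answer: $- \frac{38165}{23} \approx -1659.3$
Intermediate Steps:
$V = - \frac{4}{23}$ ($V = \frac{12}{-69} = 12 \left(- \frac{1}{69}\right) = - \frac{4}{23} \approx -0.17391$)
$R{\left(l \right)} = -78 + l^{2}$ ($R{\left(l \right)} = l^{2} - 78 = -78 + l^{2}$)
$Z{\left(v \right)} = 2282 - 163 v$ ($Z{\left(v \right)} = - 163 \left(v - 14\right) = - 163 \left(-14 + v\right) = 2282 - 163 v$)
$R{\left(64 - 37 \right)} - Z{\left(V \right)} = \left(-78 + \left(64 - 37\right)^{2}\right) - \left(2282 - - \frac{652}{23}\right) = \left(-78 + 27^{2}\right) - \left(2282 + \frac{652}{23}\right) = \left(-78 + 729\right) - \frac{53138}{23} = 651 - \frac{53138}{23} = - \frac{38165}{23}$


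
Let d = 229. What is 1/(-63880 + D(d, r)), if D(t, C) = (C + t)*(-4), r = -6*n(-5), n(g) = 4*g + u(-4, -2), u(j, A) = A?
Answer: -1/65324 ≈ -1.5308e-5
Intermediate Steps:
n(g) = -2 + 4*g (n(g) = 4*g - 2 = -2 + 4*g)
r = 132 (r = -6*(-2 + 4*(-5)) = -6*(-2 - 20) = -6*(-22) = 132)
D(t, C) = -4*C - 4*t
1/(-63880 + D(d, r)) = 1/(-63880 + (-4*132 - 4*229)) = 1/(-63880 + (-528 - 916)) = 1/(-63880 - 1444) = 1/(-65324) = -1/65324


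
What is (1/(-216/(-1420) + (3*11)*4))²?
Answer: 126025/2200923396 ≈ 5.7260e-5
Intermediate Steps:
(1/(-216/(-1420) + (3*11)*4))² = (1/(-216*(-1/1420) + 33*4))² = (1/(54/355 + 132))² = (1/(46914/355))² = (355/46914)² = 126025/2200923396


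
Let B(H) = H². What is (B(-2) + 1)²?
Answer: 25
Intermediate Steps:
(B(-2) + 1)² = ((-2)² + 1)² = (4 + 1)² = 5² = 25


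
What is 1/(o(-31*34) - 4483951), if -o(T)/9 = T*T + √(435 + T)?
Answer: I/(-14482195*I + 9*√619) ≈ -6.905e-8 + 1.0676e-12*I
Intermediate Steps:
o(T) = -9*T² - 9*√(435 + T) (o(T) = -9*(T*T + √(435 + T)) = -9*(T² + √(435 + T)) = -9*T² - 9*√(435 + T))
1/(o(-31*34) - 4483951) = 1/((-9*(-31*34)² - 9*√(435 - 31*34)) - 4483951) = 1/((-9*(-1054)² - 9*√(435 - 1054)) - 4483951) = 1/((-9*1110916 - 9*I*√619) - 4483951) = 1/((-9998244 - 9*I*√619) - 4483951) = 1/(-14482195 - 9*I*√619)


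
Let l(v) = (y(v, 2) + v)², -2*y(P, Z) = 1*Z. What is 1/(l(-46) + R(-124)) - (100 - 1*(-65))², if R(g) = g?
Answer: -56764124/2085 ≈ -27225.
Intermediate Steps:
y(P, Z) = -Z/2
l(v) = (-1 + v)² (l(v) = (-½*2 + v)² = (-1 + v)²)
1/(l(-46) + R(-124)) - (100 - 1*(-65))² = 1/((-1 - 46)² - 124) - (100 - 1*(-65))² = 1/((-47)² - 124) - (100 + 65)² = 1/(2209 - 124) - 1*165² = 1/2085 - 1*27225 = 1/2085 - 27225 = -56764124/2085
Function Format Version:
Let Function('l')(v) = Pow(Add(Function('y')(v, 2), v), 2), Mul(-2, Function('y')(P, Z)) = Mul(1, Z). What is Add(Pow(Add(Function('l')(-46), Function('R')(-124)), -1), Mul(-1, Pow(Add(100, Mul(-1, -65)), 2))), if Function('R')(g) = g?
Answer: Rational(-56764124, 2085) ≈ -27225.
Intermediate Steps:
Function('y')(P, Z) = Mul(Rational(-1, 2), Z) (Function('y')(P, Z) = Mul(Rational(-1, 2), Mul(1, Z)) = Mul(Rational(-1, 2), Z))
Function('l')(v) = Pow(Add(-1, v), 2) (Function('l')(v) = Pow(Add(Mul(Rational(-1, 2), 2), v), 2) = Pow(Add(-1, v), 2))
Add(Pow(Add(Function('l')(-46), Function('R')(-124)), -1), Mul(-1, Pow(Add(100, Mul(-1, -65)), 2))) = Add(Pow(Add(Pow(Add(-1, -46), 2), -124), -1), Mul(-1, Pow(Add(100, Mul(-1, -65)), 2))) = Add(Pow(Add(Pow(-47, 2), -124), -1), Mul(-1, Pow(Add(100, 65), 2))) = Add(Pow(Add(2209, -124), -1), Mul(-1, Pow(165, 2))) = Add(Pow(2085, -1), Mul(-1, 27225)) = Add(Rational(1, 2085), -27225) = Rational(-56764124, 2085)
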